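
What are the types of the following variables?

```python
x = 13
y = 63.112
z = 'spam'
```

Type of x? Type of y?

x is int; y is float

int, float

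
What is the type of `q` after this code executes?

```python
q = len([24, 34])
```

len() always returns int

int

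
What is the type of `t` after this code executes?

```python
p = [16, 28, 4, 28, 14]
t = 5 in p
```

'in' operator returns bool

bool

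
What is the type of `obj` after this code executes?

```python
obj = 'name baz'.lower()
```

str.lower() returns str

str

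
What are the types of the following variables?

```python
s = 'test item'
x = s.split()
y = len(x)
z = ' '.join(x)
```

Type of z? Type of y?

str.join() returns str; len() returns int

str, int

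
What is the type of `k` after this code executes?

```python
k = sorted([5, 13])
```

sorted() always returns list

list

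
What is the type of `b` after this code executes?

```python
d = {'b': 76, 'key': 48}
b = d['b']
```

Accessing dict[str, int] with key 'b' returns int value 76

int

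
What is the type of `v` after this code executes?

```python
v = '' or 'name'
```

'or' returns first truthy value ('name', which is str)

str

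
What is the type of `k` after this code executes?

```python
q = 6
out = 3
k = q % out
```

int % int returns int (6 % 3 = 0)

int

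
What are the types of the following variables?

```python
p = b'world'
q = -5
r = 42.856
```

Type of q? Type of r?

q is int; r is float

int, float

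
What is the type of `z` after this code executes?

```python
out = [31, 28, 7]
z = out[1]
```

Indexing a list of ints returns int (out[1] = 28)

int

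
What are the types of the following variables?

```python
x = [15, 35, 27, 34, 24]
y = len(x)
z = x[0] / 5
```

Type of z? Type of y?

int / int returns float; len() returns int

float, int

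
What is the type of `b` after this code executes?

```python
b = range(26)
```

range() returns a range object

range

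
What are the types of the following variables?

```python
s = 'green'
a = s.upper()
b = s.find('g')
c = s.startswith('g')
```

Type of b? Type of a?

str.find() returns int; str.upper() returns str

int, str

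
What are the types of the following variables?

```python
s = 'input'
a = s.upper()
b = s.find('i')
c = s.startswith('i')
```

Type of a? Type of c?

str.upper() returns str; str.startswith() returns bool

str, bool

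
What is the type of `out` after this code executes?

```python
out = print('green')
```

print() returns None

NoneType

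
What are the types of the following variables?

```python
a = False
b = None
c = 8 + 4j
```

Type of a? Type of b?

a is bool; b is NoneType

bool, NoneType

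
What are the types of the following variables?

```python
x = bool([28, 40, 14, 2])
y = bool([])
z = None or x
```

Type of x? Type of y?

bool() returns bool; bool() returns bool

bool, bool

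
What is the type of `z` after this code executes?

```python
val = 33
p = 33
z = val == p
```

Equality comparison returns bool

bool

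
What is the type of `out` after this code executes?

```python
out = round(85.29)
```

round() with no ndigits arg returns int

int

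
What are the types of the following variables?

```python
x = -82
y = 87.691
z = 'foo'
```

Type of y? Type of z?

y is float; z is str

float, str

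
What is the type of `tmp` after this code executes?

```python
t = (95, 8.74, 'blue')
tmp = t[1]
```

Index 1 of tuple is 8.74 which is float

float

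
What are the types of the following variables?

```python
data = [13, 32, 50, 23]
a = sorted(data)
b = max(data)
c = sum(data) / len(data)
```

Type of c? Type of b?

int / int returns float; max of ints returns int

float, int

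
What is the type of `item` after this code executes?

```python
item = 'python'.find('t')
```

str.find() returns int (index, or -1)

int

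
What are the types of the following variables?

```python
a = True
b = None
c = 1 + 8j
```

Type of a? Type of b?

a is bool; b is NoneType

bool, NoneType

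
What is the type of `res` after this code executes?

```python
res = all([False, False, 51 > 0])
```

all() returns bool

bool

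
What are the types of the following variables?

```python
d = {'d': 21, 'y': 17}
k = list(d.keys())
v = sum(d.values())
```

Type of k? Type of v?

list(...) returns list; sum of int values returns int

list, int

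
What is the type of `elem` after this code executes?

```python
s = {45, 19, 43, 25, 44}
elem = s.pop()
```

Popping from a set of ints returns int

int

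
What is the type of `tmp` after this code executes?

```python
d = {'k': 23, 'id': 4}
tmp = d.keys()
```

.keys() returns a dict_keys view object

dict_keys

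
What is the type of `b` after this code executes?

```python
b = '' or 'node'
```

'or' returns first truthy value ('node', which is str)

str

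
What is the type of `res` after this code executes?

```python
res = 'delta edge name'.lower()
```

str.lower() returns str

str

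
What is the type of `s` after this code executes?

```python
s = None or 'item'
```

'or' with None returns the other value ('item', str)

str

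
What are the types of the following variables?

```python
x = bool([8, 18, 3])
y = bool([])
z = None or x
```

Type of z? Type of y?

None or <bool> returns the bool; bool() returns bool

bool, bool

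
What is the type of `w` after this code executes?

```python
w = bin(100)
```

bin() returns str representation

str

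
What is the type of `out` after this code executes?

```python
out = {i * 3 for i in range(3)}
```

A set comprehension {expr for x in iterable} produces a set

set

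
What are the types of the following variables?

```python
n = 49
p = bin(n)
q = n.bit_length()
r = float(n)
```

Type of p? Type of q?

bin() returns str; int.bit_length() returns int

str, int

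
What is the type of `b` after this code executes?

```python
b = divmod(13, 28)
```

divmod() returns a tuple (quotient, remainder)

tuple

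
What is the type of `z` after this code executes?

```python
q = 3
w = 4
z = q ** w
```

int ** positive int returns int (3 ** 4 = 81)

int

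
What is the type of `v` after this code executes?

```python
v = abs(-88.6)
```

abs() of float returns float

float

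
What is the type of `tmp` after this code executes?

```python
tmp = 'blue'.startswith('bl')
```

str.startswith() returns bool

bool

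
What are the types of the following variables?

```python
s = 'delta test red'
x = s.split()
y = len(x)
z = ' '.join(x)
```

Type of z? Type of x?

str.join() returns str; str.split() returns list

str, list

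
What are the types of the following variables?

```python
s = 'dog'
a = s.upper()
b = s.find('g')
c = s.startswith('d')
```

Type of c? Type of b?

str.startswith() returns bool; str.find() returns int

bool, int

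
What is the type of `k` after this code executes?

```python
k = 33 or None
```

'or' returns first truthy value (33, int)

int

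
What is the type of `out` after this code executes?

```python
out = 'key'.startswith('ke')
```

str.startswith() returns bool

bool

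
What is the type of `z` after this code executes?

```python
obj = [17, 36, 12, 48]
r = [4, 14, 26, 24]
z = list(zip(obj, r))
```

list(zip(...)) returns a list of tuples

list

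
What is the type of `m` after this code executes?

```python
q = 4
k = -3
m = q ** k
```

int ** negative int returns float

float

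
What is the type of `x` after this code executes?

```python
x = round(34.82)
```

round() with no ndigits arg returns int

int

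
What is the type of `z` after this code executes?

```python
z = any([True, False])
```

any() returns bool

bool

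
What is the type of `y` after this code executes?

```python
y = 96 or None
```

'or' returns first truthy value (96, int)

int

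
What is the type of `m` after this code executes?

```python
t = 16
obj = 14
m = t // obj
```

int // int returns int (16 // 14 = 1)

int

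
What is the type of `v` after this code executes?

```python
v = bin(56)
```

bin() returns str representation

str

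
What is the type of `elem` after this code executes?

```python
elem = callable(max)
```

callable() returns bool

bool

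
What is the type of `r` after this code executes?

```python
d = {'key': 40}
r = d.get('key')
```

dict.get() returns the value (int) when key is found

int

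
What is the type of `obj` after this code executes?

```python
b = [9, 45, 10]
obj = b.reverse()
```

list.reverse() returns None

NoneType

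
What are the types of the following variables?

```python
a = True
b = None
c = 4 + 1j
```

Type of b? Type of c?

b is NoneType; c is complex

NoneType, complex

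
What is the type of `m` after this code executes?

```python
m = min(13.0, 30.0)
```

min() of floats returns float

float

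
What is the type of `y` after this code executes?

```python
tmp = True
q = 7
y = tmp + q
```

bool + int returns int (True is 1, so 1 + 7 = 8)

int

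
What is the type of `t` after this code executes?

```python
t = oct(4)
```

oct() returns str representation

str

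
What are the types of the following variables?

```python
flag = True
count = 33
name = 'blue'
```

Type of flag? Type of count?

flag is bool; count is int

bool, int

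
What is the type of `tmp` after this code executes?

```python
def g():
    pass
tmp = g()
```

A function with no return statement returns None

NoneType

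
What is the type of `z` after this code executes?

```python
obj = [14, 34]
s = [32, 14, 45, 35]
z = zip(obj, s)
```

zip() returns a zip iterator object

zip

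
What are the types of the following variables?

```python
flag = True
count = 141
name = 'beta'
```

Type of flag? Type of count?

flag is bool; count is int

bool, int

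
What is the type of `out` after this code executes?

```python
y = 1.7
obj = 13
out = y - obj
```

float - int returns float (1.7 - 13 = -11.3)

float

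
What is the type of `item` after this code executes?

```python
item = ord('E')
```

ord() returns int (Unicode code point)

int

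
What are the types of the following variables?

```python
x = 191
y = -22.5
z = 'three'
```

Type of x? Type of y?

x is int; y is float

int, float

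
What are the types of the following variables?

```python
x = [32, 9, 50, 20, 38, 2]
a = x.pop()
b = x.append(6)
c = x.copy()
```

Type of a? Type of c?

list.pop() returns the element (int); list.copy() returns list

int, list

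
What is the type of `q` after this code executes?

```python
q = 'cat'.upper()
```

str.upper() returns str

str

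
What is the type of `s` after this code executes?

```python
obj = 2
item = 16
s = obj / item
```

int / int always returns float in Python 3 (2 / 16 = 0.125)

float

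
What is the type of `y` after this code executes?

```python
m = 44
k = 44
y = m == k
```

Equality comparison returns bool

bool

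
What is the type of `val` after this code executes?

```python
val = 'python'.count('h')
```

str.count() returns int

int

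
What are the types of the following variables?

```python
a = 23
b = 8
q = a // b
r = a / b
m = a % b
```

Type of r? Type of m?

int / int returns float; int % int returns int

float, int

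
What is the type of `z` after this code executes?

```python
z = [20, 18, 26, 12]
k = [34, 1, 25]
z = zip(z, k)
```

zip() returns a zip iterator object

zip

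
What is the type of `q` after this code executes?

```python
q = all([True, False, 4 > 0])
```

all() returns bool

bool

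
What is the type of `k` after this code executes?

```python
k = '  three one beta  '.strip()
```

str.strip() returns str

str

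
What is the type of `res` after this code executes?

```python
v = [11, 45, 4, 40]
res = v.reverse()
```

list.reverse() returns None

NoneType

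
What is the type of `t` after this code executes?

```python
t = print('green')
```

print() returns None

NoneType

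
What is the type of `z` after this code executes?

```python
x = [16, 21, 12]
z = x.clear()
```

list.clear() returns None

NoneType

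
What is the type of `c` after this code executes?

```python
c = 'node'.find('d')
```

str.find() returns int (index, or -1)

int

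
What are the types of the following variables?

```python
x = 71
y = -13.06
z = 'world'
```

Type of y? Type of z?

y is float; z is str

float, str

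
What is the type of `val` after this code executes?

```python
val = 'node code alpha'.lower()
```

str.lower() returns str

str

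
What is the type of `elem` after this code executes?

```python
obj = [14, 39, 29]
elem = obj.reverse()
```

list.reverse() returns None

NoneType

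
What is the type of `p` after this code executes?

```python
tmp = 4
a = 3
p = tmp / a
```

int / int always returns float in Python 3 (4 / 3 = 1.33333)

float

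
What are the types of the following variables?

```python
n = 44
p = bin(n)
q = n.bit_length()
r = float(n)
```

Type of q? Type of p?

int.bit_length() returns int; bin() returns str

int, str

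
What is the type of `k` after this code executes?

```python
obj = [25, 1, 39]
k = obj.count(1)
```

list.count() returns int

int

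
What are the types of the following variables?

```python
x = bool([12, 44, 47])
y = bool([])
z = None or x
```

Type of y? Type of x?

bool() returns bool; bool() returns bool

bool, bool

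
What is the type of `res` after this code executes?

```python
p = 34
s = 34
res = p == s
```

Equality comparison returns bool

bool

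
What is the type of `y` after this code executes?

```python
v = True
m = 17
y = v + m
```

bool + int returns int (True is 1, so 1 + 17 = 18)

int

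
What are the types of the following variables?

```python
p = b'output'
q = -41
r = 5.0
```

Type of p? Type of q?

p is bytes; q is int

bytes, int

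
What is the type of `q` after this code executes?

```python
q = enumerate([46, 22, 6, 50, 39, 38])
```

enumerate() returns an enumerate iterator object

enumerate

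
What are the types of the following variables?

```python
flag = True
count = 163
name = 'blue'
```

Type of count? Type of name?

count is int; name is str

int, str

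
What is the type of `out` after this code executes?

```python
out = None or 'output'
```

'or' with None returns the other value ('output', str)

str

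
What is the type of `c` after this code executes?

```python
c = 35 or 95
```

'or' returns the first truthy value (35, which is int)

int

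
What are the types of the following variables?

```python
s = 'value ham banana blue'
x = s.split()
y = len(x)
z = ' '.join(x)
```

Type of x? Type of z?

str.split() returns list; str.join() returns str

list, str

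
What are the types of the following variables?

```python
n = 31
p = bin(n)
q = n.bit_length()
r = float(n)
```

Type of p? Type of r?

bin() returns str; float() returns float

str, float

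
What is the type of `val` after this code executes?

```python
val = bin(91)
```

bin() returns str representation

str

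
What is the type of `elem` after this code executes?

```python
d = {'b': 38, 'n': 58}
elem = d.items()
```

dict.items() returns a dict_items view

dict_items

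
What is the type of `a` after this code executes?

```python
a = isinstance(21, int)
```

isinstance() returns bool

bool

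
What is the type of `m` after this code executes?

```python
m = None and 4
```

'and' returns first falsy value (None)

NoneType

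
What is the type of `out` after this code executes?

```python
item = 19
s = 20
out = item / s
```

int / int always returns float in Python 3 (19 / 20 = 0.95)

float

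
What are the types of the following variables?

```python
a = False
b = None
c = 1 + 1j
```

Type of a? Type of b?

a is bool; b is NoneType

bool, NoneType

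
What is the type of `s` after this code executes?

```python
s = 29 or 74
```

'or' returns the first truthy value (29, which is int)

int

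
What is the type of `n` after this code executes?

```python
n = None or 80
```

'or' with None returns the other value (80, int)

int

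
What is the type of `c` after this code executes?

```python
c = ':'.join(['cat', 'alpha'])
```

str.join() returns str

str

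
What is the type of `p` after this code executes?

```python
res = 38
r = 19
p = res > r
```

Comparison operators return bool

bool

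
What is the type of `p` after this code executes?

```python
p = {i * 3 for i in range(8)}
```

A set comprehension {expr for x in iterable} produces a set

set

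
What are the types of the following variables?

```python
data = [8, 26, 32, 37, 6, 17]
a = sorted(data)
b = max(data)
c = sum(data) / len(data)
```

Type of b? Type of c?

max of ints returns int; int / int returns float

int, float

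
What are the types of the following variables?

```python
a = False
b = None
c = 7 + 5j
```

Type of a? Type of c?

a is bool; c is complex

bool, complex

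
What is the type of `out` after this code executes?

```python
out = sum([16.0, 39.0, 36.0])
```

sum() of floats returns float

float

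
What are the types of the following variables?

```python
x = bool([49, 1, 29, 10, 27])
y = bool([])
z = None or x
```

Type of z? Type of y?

None or <bool> returns the bool; bool() returns bool

bool, bool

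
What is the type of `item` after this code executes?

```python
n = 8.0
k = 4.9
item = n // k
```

float // float returns float (floor division preserves float type)

float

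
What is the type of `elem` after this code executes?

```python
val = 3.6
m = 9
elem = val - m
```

float - int returns float (3.6 - 9 = -5.4)

float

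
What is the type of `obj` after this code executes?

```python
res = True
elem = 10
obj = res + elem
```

bool + int returns int (True is 1, so 1 + 10 = 11)

int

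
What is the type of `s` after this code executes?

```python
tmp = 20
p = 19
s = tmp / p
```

int / int always returns float in Python 3 (20 / 19 = 1.05263)

float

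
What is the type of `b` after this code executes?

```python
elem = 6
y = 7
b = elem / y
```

int / int always returns float in Python 3 (6 / 7 = 0.857143)

float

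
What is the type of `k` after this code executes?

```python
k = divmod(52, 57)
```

divmod() returns a tuple (quotient, remainder)

tuple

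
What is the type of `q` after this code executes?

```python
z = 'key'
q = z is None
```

'is' comparison returns bool

bool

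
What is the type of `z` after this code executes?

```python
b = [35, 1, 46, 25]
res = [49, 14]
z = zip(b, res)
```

zip() returns a zip iterator object

zip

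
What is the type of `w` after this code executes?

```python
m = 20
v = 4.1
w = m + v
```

int + float returns float (20 + 4.1 = 24.1)

float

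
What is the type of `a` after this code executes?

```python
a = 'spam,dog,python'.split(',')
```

str.split() returns list

list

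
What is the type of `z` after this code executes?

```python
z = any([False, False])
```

any() returns bool

bool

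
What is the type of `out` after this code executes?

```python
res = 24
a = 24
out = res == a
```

Equality comparison returns bool

bool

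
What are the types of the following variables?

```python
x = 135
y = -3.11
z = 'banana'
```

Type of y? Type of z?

y is float; z is str

float, str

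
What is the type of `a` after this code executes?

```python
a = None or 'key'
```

'or' with None returns the other value ('key', str)

str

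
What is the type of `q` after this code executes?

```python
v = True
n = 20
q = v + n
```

bool + int returns int (True is 1, so 1 + 20 = 21)

int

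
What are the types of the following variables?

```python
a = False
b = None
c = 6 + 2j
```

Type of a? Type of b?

a is bool; b is NoneType

bool, NoneType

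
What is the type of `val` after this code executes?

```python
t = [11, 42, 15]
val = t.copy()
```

list.copy() returns list

list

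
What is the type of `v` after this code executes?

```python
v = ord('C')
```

ord() returns int (Unicode code point)

int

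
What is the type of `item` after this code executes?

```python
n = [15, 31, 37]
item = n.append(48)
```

list.append() returns None (mutates in place)

NoneType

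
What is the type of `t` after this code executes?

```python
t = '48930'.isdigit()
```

str.isdigit() returns bool

bool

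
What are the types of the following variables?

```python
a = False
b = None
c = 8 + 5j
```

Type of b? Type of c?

b is NoneType; c is complex

NoneType, complex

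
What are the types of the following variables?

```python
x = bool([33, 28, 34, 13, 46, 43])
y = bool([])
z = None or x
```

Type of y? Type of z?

bool() returns bool; None or <bool> returns the bool

bool, bool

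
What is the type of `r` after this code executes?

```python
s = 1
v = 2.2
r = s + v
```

int + float returns float (1 + 2.2 = 3.2)

float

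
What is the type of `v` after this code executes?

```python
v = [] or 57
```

'or' returns first truthy value (57, which is int)

int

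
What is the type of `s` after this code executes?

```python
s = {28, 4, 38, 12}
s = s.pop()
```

Popping from a set of ints returns int

int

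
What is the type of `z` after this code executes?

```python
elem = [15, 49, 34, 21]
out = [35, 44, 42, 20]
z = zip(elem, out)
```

zip() returns a zip iterator object

zip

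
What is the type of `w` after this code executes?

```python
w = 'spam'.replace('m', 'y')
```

str.replace() returns str

str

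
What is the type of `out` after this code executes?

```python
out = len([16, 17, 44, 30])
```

len() always returns int

int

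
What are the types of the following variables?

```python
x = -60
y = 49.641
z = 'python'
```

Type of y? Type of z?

y is float; z is str

float, str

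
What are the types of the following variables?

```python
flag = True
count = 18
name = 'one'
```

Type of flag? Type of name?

flag is bool; name is str

bool, str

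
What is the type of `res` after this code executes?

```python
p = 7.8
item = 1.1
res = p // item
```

float // float returns float (floor division preserves float type)

float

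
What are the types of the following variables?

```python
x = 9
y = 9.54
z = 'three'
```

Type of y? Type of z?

y is float; z is str

float, str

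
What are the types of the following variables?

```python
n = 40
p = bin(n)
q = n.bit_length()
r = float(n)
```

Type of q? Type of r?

int.bit_length() returns int; float() returns float

int, float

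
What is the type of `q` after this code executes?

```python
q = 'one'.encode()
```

str.encode() returns bytes

bytes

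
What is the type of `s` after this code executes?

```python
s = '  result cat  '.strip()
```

str.strip() returns str

str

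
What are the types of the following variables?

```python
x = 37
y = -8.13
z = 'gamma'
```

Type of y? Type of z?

y is float; z is str

float, str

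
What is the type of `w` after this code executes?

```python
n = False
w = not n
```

'not' always returns bool

bool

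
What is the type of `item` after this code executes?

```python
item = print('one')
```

print() returns None

NoneType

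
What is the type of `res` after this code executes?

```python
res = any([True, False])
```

any() returns bool

bool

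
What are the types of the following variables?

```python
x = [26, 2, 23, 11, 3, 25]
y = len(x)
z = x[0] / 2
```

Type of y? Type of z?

len() returns int; int / int returns float

int, float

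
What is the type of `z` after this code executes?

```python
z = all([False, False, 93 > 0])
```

all() returns bool

bool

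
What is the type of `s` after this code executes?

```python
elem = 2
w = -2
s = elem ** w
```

int ** negative int returns float

float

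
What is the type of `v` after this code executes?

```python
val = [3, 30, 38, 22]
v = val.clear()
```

list.clear() returns None

NoneType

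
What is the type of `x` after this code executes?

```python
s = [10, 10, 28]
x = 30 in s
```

'in' operator returns bool

bool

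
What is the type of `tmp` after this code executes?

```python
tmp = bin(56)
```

bin() returns str representation

str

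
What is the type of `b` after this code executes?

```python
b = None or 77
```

'or' with None returns the other value (77, int)

int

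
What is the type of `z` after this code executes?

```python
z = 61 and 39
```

'and' returns the last value when all truthy (39, which is int)

int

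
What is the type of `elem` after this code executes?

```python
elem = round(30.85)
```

round() with no ndigits arg returns int

int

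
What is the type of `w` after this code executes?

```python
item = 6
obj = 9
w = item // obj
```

int // int returns int (6 // 9 = 0)

int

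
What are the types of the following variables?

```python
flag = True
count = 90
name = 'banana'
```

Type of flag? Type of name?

flag is bool; name is str

bool, str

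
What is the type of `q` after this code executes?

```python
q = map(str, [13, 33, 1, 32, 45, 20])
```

map() returns a map iterator object

map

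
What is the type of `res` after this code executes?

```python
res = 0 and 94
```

'and' returns the first falsy value (0, which is int)

int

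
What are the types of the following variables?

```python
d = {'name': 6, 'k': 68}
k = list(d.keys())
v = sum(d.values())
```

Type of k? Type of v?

list(...) returns list; sum of int values returns int

list, int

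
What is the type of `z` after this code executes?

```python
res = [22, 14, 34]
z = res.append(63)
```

list.append() returns None (mutates in place)

NoneType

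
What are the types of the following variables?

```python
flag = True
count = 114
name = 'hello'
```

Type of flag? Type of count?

flag is bool; count is int

bool, int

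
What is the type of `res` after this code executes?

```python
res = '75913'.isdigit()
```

str.isdigit() returns bool

bool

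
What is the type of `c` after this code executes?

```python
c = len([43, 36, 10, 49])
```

len() always returns int

int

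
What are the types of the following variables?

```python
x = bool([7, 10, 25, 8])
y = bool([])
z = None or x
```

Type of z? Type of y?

None or <bool> returns the bool; bool() returns bool

bool, bool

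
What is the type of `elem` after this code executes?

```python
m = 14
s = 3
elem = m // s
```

int // int returns int (14 // 3 = 4)

int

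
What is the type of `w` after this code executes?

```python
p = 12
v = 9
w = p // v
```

int // int returns int (12 // 9 = 1)

int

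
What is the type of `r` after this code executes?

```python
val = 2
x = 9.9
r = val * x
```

int * float returns float (2 * 9.9 = 19.8)

float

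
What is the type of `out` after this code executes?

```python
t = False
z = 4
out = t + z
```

bool + int returns int (False is 0, so 0 + 4 = 4)

int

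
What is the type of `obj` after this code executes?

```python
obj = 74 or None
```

'or' returns first truthy value (74, int)

int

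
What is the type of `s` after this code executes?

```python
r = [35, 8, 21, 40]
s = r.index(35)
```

list.index() returns int

int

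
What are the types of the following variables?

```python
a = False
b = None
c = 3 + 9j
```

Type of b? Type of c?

b is NoneType; c is complex

NoneType, complex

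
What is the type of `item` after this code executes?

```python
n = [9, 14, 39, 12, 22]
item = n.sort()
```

list.sort() returns None (sorts in place)

NoneType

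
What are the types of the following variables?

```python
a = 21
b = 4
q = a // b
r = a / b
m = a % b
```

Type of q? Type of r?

int // int returns int; int / int returns float

int, float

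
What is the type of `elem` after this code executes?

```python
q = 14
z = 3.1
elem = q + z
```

int + float returns float (14 + 3.1 = 17.1)

float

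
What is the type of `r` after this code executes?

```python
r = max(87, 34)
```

max() of ints returns int

int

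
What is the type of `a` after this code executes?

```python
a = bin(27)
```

bin() returns str representation

str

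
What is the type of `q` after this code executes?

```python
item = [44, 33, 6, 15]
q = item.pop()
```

list.pop() returns the popped element (int here)

int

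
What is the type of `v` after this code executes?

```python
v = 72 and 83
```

'and' returns the last value when all truthy (83, which is int)

int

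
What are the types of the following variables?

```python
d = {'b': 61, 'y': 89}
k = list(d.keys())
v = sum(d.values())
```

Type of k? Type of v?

list(...) returns list; sum of int values returns int

list, int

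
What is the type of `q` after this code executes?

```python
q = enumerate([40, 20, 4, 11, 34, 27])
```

enumerate() returns an enumerate iterator object

enumerate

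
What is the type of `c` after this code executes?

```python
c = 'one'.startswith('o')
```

str.startswith() returns bool

bool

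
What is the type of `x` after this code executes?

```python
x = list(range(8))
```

list(range(...)) returns list

list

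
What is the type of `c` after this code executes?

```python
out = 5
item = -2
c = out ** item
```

int ** negative int returns float

float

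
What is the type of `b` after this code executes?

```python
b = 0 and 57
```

'and' returns the first falsy value (0, which is int)

int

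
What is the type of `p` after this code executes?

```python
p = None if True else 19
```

Ternary: condition is True, if branch (None) taken → NoneType

NoneType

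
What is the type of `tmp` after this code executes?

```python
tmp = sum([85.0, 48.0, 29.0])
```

sum() of floats returns float

float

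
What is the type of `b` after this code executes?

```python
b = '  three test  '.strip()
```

str.strip() returns str

str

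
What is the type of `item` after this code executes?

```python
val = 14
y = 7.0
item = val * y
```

int * float returns float (14 * 7.0 = 98.0)

float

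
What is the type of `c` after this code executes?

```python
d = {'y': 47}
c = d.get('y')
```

dict.get() returns the value (int) when key is found

int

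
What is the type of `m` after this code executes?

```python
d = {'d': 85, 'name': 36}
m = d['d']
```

Accessing dict[str, int] with key 'd' returns int value 85

int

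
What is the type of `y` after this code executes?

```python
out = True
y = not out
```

'not' always returns bool

bool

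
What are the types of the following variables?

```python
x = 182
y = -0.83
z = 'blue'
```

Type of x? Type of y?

x is int; y is float

int, float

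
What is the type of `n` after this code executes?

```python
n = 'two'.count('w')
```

str.count() returns int

int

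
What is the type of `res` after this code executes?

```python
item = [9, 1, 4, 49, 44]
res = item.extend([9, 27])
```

list.extend() returns None

NoneType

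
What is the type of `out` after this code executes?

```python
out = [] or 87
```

'or' returns first truthy value (87, which is int)

int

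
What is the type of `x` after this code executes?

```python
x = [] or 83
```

'or' returns first truthy value (83, which is int)

int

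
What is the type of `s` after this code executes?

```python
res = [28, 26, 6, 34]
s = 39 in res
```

'in' operator returns bool

bool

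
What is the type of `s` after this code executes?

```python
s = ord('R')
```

ord() returns int (Unicode code point)

int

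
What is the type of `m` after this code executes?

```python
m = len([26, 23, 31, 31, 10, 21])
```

len() always returns int

int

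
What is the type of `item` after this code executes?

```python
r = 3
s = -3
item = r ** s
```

int ** negative int returns float

float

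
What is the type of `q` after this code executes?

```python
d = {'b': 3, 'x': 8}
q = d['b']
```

Accessing dict[str, int] with key 'b' returns int value 3

int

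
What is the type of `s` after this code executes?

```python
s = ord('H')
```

ord() returns int (Unicode code point)

int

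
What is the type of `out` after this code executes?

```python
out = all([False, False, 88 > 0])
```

all() returns bool

bool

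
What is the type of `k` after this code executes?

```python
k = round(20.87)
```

round() with no ndigits arg returns int

int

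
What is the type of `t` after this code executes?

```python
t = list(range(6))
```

list(range(...)) returns list

list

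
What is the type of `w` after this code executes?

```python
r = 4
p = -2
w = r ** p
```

int ** negative int returns float

float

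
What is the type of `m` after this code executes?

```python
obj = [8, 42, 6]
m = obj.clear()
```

list.clear() returns None

NoneType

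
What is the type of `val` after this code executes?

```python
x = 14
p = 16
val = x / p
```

int / int always returns float in Python 3 (14 / 16 = 0.875)

float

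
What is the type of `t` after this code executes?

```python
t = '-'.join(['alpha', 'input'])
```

str.join() returns str

str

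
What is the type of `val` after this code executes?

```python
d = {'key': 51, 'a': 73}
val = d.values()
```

.values() returns a dict_values view object

dict_values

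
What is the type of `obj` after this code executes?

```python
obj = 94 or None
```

'or' returns first truthy value (94, int)

int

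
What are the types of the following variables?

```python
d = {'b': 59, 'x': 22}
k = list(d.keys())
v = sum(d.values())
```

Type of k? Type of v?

list(...) returns list; sum of int values returns int

list, int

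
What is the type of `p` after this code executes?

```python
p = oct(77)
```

oct() returns str representation

str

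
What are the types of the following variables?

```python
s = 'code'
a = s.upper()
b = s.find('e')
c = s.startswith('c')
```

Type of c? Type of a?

str.startswith() returns bool; str.upper() returns str

bool, str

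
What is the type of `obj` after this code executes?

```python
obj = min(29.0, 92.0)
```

min() of floats returns float

float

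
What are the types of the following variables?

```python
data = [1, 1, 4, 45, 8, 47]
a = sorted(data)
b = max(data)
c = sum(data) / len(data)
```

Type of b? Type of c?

max of ints returns int; int / int returns float

int, float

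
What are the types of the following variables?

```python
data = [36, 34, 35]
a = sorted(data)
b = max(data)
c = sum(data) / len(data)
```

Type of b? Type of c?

max of ints returns int; int / int returns float

int, float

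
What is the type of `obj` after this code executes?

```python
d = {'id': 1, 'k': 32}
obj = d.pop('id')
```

dict.pop() returns the value (int)

int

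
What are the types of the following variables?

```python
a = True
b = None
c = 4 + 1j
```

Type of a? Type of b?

a is bool; b is NoneType

bool, NoneType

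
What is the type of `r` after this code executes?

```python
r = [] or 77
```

'or' returns first truthy value (77, which is int)

int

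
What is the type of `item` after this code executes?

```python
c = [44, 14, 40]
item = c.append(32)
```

list.append() returns None (mutates in place)

NoneType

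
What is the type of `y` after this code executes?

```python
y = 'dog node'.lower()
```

str.lower() returns str

str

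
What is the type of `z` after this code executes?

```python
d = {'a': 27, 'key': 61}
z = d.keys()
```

.keys() returns a dict_keys view object

dict_keys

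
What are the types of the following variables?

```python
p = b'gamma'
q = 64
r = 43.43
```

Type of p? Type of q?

p is bytes; q is int

bytes, int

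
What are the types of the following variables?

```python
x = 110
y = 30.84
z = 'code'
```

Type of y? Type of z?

y is float; z is str

float, str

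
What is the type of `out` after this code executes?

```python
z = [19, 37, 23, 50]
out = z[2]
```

Indexing a list of ints returns int (z[2] = 23)

int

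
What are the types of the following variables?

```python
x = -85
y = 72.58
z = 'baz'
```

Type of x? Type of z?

x is int; z is str

int, str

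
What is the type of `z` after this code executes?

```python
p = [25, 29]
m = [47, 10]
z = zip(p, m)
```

zip() returns a zip iterator object

zip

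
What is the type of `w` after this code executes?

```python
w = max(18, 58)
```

max() of ints returns int

int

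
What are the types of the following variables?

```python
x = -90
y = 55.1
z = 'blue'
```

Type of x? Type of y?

x is int; y is float

int, float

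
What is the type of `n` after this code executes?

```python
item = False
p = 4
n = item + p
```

bool + int returns int (False is 0, so 0 + 4 = 4)

int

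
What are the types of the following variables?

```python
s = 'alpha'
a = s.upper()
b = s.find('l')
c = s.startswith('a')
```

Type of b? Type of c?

str.find() returns int; str.startswith() returns bool

int, bool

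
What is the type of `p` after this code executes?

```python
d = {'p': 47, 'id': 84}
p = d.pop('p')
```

dict.pop() returns the value (int)

int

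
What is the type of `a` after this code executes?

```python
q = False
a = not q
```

'not' always returns bool

bool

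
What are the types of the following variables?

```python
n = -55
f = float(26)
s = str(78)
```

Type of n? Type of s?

n is int; s is str

int, str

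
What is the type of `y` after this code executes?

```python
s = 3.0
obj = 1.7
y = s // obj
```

float // float returns float (floor division preserves float type)

float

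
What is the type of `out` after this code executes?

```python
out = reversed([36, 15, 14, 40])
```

reversed() on a list returns a list_reverseiterator

list_reverseiterator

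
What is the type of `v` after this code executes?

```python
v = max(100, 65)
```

max() of ints returns int

int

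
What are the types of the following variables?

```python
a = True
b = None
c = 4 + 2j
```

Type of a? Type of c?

a is bool; c is complex

bool, complex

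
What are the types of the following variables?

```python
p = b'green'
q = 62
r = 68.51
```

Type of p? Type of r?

p is bytes; r is float

bytes, float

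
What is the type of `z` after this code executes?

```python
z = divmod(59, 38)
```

divmod() returns a tuple (quotient, remainder)

tuple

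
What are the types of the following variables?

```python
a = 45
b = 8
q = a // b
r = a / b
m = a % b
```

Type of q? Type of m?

int // int returns int; int % int returns int

int, int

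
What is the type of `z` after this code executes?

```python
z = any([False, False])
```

any() returns bool

bool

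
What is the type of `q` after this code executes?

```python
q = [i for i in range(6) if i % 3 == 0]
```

A list comprehension [...] produces a list

list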